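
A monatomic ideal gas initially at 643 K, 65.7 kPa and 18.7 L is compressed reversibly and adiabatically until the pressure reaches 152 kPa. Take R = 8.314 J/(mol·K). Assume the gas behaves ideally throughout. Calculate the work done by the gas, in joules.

-735 J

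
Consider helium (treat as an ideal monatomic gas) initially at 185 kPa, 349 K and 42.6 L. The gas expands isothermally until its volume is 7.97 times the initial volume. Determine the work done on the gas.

-16400 J

n = P₁V₁/(RT₁) = 185×42.6/(8.314×349) = 2.72 mol.
Isothermal: T stays 349 K; PV = const ⇒ V₂ = 340 L, P₂ = 23.2 kPa.
W = nRT ln(V₂/V₁) = 2.72×8.314×349×ln(7.97) = 16400 J.
Work done on the gas = −W_by = -16400 J.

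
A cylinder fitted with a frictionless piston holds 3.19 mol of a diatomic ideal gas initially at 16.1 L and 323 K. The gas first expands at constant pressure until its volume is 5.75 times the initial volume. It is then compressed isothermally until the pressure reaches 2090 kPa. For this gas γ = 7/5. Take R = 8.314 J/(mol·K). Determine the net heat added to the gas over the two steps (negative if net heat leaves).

P₁ = nRT₁/V₁ = 3.19×8.314×323/16.1 = 532 kPa.
Step 1 — Isobaric: P stays 532 kPa; V/T = const ⇒ T₂ = 1860 K, V₂ = 92.6 L.
W = PΔV = 532×(92.6−16.1) kPa·L = 40700 J.
ΔU = nCvΔT = 3.19×20.8×(1860−323) = 102000 J.
Q = ΔU + W = nCpΔT = 142000 J.
State after step 1: P = 532 kPa, V = 92.6 L, T = 1860 K.
Step 2 — Isothermal: T stays 1860 K; PV = const ⇒ V₂ = 23.6 L, P₂ = 2090 kPa.
ΔU = 0 (ideal gas, T constant).
W = nRT ln(V₂/V₁) = 3.19×8.314×1860×ln(0.255) = -67400 J.
Q = ΔU + W = -67400 J.
Net over both steps: W = -26700 J, Q = 75000 J, ΔU = 102000 J.

75000 J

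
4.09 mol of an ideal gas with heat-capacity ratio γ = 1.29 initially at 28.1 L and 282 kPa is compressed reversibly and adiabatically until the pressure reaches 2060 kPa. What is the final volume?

T₁ = P₁V₁/(nR) = 282×28.1/(4.09×8.314) = 233 K.
Adiabatic: T₂/T₁ = (P₂/P₁)^((γ−1)/γ) ⇒ T₂ = 233×(7.30)^0.225 = 364 K; V₂ = 6.01 L.

6.01 L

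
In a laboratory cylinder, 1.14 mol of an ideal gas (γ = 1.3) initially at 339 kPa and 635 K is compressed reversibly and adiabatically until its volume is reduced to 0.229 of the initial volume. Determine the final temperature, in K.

V₁ = nRT₁/P₁ = 1.14×8.314×635/339 = 17.8 L.
Adiabatic: TV^(γ−1) = const ⇒ T₂ = 635×(4.37)^0.300 = 988 K; PV^γ = const ⇒ P₂ = 2300 kPa.

988 K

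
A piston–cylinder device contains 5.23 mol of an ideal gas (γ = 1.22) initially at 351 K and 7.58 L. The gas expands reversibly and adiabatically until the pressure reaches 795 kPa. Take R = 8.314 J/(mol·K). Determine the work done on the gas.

P₁ = nRT₁/V₁ = 5.23×8.314×351/7.58 = 2010 kPa.
Adiabatic: T₂/T₁ = (P₂/P₁)^((γ−1)/γ) ⇒ T₂ = 351×(0.395)^0.180 = 297 K; V₂ = 16.2 L.
ΔU = nCvΔT = 5.23×37.8×(297−351) = -10700 J.
Q = 0 for an adiabatic process, so W = −ΔU = 10700 J.
Work done on the gas = −W_by = -10700 J.

-10700 J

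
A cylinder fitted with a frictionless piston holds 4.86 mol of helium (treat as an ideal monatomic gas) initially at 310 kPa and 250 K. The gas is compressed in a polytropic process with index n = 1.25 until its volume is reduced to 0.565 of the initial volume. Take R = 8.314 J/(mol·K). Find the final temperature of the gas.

288 K

V₁ = nRT₁/P₁ = 4.86×8.314×250/310 = 32.6 L.
Polytropic n=1.25: T₂ = T₁(V₁/V₂)^(n−1) = 250×(1.77)^0.25 = 288 K; P₂ = P₁(V₁/V₂)^n = 633 kPa.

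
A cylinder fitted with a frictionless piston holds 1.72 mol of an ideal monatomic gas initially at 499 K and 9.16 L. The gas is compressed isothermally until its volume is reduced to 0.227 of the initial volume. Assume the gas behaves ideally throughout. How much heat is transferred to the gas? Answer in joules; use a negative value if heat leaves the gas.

P₁ = nRT₁/V₁ = 1.72×8.314×499/9.16 = 779 kPa.
Isothermal: T stays 499 K; PV = const ⇒ V₂ = 2.08 L, P₂ = 3430 kPa.
ΔU = 0 (ideal gas, T constant).
W = nRT ln(V₂/V₁) = 1.72×8.314×499×ln(0.227) = -10600 J.
Q = ΔU + W = -10600 J.

-10600 J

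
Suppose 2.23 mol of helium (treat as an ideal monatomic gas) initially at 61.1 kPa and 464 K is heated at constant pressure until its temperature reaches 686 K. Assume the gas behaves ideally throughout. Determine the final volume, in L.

V₁ = nRT₁/P₁ = 2.23×8.314×464/61.1 = 141 L.
Isobaric: P stays 61.1 kPa; V/T = const ⇒ T₂ = 686 K, V₂ = 208 L.

208 L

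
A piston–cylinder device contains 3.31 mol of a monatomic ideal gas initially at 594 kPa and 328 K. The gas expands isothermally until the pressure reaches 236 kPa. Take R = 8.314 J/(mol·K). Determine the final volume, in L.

V₁ = nRT₁/P₁ = 3.31×8.314×328/594 = 15.2 L.
Isothermal: T stays 328 K; PV = const ⇒ V₂ = 38.2 L, P₂ = 236 kPa.

38.2 L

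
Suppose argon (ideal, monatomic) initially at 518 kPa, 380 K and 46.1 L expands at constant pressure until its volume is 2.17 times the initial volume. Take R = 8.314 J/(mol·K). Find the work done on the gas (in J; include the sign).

n = P₁V₁/(RT₁) = 518×46.1/(8.314×380) = 7.56 mol.
Isobaric: P stays 518 kPa; V/T = const ⇒ T₂ = 825 K, V₂ = 100 L.
W = PΔV = 518×(100−46.1) kPa·L = 27900 J.
Work done on the gas = −W_by = -27900 J.

-27900 J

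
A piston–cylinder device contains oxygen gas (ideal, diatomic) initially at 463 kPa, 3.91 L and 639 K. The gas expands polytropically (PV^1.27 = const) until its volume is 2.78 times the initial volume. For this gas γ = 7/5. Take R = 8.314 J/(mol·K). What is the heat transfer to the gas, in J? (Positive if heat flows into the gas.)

n = P₁V₁/(RT₁) = 463×3.91/(8.314×639) = 0.341 mol.
Polytropic n=1.27: T₂ = T₁(V₁/V₂)^(n−1) = 639×(0.360)^0.27 = 485 K; P₂ = P₁(V₁/V₂)^n = 126 kPa.
W = (P₁V₁−P₂V₂)/(n−1) = (463×3.91−126×10.9)/0.27 = 1620 J.
ΔU = nCvΔT = 0.341×20.8×(485−639) = -1090 J.
Q = ΔU + W = 526 J.

526 J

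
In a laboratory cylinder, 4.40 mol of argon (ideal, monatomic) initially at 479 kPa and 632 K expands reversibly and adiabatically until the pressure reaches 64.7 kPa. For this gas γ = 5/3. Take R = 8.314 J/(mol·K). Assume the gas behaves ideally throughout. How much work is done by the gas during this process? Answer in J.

19100 J

V₁ = nRT₁/P₁ = 4.40×8.314×632/479 = 48.3 L.
Adiabatic: T₂/T₁ = (P₂/P₁)^((γ−1)/γ) ⇒ T₂ = 632×(0.135)^0.400 = 284 K; V₂ = 160 L.
ΔU = nCvΔT = 4.40×12.5×(284−632) = -19100 J.
Q = 0 for an adiabatic process, so W = −ΔU = 19100 J.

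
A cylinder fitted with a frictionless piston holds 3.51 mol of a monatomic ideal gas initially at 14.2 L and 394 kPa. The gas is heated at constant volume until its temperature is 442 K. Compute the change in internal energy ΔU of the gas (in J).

T₁ = P₁V₁/(nR) = 394×14.2/(3.51×8.314) = 192 K.
Isochoric: V stays 14.2 L; P/T = const ⇒ T₂ = 442 K, P₂ = 908 kPa.
For an ideal gas ΔU = nCvΔT with Cv = (3/2)R = 12.5 J/(mol·K).
ΔU = 3.51×12.5×(442−192) = 11000 J.

11000 J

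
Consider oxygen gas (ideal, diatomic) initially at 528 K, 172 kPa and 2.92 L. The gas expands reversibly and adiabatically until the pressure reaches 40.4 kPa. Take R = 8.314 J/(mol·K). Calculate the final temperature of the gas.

Adiabatic: T₂/T₁ = (P₂/P₁)^((γ−1)/γ) ⇒ T₂ = 528×(0.235)^0.286 = 349 K; V₂ = 8.22 L.

349 K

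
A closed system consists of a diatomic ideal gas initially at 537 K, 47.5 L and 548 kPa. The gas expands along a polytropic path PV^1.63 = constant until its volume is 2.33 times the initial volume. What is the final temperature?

315 K

Polytropic n=1.63: T₂ = T₁(V₁/V₂)^(n−1) = 537×(0.429)^0.63 = 315 K; P₂ = P₁(V₁/V₂)^n = 138 kPa.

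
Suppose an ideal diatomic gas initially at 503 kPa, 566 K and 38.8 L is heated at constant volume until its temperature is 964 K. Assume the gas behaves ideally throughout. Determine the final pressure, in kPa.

Isochoric: V stays 38.8 L; P/T = const ⇒ T₂ = 964 K, P₂ = 857 kPa.

857 kPa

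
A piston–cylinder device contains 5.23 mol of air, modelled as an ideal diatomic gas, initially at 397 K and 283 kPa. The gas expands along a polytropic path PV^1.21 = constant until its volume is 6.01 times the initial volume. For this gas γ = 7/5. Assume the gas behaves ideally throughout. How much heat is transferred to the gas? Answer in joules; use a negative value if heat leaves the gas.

12300 J

V₁ = nRT₁/P₁ = 5.23×8.314×397/283 = 61.0 L.
Polytropic n=1.21: T₂ = T₁(V₁/V₂)^(n−1) = 397×(0.166)^0.21 = 272 K; P₂ = P₁(V₁/V₂)^n = 32.3 kPa.
W = (P₁V₁−P₂V₂)/(n−1) = (283×61.0−32.3×367)/0.21 = 25800 J.
ΔU = nCvΔT = 5.23×20.8×(272−397) = -13500 J.
Q = ΔU + W = 12300 J.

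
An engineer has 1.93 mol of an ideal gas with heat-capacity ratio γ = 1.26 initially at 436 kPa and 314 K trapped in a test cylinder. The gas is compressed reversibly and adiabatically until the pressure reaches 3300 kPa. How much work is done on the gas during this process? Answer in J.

10000 J

V₁ = nRT₁/P₁ = 1.93×8.314×314/436 = 11.6 L.
Adiabatic: T₂/T₁ = (P₂/P₁)^((γ−1)/γ) ⇒ T₂ = 314×(7.57)^0.206 = 477 K; V₂ = 2.32 L.
ΔU = nCvΔT = 1.93×32.0×(477−314) = 10000 J.
Q = 0 for an adiabatic process, so W = −ΔU = -10000 J.
Work done on the gas = −W_by = 10000 J.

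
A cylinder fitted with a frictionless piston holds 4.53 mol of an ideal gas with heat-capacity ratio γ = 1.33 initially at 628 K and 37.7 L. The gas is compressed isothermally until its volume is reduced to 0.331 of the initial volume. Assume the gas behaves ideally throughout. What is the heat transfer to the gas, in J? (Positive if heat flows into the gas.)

P₁ = nRT₁/V₁ = 4.53×8.314×628/37.7 = 627 kPa.
Isothermal: T stays 628 K; PV = const ⇒ V₂ = 12.5 L, P₂ = 1900 kPa.
ΔU = 0 (ideal gas, T constant).
W = nRT ln(V₂/V₁) = 4.53×8.314×628×ln(0.331) = -26200 J.
Q = ΔU + W = -26200 J.

-26200 J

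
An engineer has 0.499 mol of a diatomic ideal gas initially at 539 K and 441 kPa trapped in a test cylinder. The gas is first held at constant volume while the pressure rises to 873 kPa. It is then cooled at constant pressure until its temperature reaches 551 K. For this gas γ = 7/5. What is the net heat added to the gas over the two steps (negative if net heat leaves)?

-2020 J

V₁ = nRT₁/P₁ = 0.499×8.314×539/441 = 5.07 L.
Step 1 — Isochoric: V stays 5.07 L; P/T = const ⇒ T₂ = 1070 K, P₂ = 873 kPa.
W = 0 (no volume change).
ΔU = nCvΔT = 0.499×20.8×(1070−539) = 5480 J.
Q = ΔU = 5480 J.
State after step 1: P = 873 kPa, V = 5.07 L, T = 1070 K.
Step 2 — Isobaric: P stays 873 kPa; V/T = const ⇒ T₂ = 551 K, V₂ = 2.62 L.
W = PΔV = 873×(2.62−5.07) kPa·L = -2140 J.
ΔU = nCvΔT = 0.499×20.8×(551−1070) = -5350 J.
Q = ΔU + W = nCpΔT = -7490 J.
Net over both steps: W = -2140 J, Q = -2020 J, ΔU = 124 J.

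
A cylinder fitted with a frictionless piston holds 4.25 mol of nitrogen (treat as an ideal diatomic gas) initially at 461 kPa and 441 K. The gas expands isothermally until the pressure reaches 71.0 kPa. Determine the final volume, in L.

V₁ = nRT₁/P₁ = 4.25×8.314×441/461 = 33.8 L.
Isothermal: T stays 441 K; PV = const ⇒ V₂ = 219 L, P₂ = 71.0 kPa.

219 L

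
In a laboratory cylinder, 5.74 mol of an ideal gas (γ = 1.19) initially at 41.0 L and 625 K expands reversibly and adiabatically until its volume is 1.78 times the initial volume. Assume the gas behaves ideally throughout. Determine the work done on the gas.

-16300 J

P₁ = nRT₁/V₁ = 5.74×8.314×625/41.0 = 727 kPa.
Adiabatic: TV^(γ−1) = const ⇒ T₂ = 625×(0.562)^0.190 = 560 K; PV^γ = const ⇒ P₂ = 366 kPa.
ΔU = nCvΔT = 5.74×43.8×(560−625) = -16300 J.
Q = 0 for an adiabatic process, so W = −ΔU = 16300 J.
Work done on the gas = −W_by = -16300 J.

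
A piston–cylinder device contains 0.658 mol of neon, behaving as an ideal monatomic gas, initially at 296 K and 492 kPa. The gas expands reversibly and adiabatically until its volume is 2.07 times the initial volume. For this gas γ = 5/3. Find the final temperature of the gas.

182 K

V₁ = nRT₁/P₁ = 0.658×8.314×296/492 = 3.29 L.
Adiabatic: TV^(γ−1) = const ⇒ T₂ = 296×(0.483)^0.667 = 182 K; PV^γ = const ⇒ P₂ = 146 kPa.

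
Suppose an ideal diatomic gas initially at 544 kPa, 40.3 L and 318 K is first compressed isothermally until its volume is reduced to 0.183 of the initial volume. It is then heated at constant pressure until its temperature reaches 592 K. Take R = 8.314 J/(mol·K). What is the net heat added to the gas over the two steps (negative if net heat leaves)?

28900 J

n = P₁V₁/(RT₁) = 544×40.3/(8.314×318) = 8.29 mol.
Step 1 — Isothermal: T stays 318 K; PV = const ⇒ V₂ = 7.37 L, P₂ = 2970 kPa.
ΔU = 0 (ideal gas, T constant).
W = nRT ln(V₂/V₁) = 8.29×8.314×318×ln(0.183) = -37200 J.
Q = ΔU + W = -37200 J.
State after step 1: P = 2970 kPa, V = 7.37 L, T = 318 K.
Step 2 — Isobaric: P stays 2970 kPa; V/T = const ⇒ T₂ = 592 K, V₂ = 13.7 L.
W = PΔV = 2970×(13.7−7.37) kPa·L = 18900 J.
ΔU = nCvΔT = 8.29×20.8×(592−318) = 47200 J.
Q = ΔU + W = nCpΔT = 66100 J.
Net over both steps: W = -18300 J, Q = 28900 J, ΔU = 47200 J.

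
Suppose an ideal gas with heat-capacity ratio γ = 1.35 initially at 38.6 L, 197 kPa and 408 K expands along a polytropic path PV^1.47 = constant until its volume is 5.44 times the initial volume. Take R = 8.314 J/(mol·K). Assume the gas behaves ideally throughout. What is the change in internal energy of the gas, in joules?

-11900 J

n = P₁V₁/(RT₁) = 197×38.6/(8.314×408) = 2.24 mol.
Polytropic n=1.47: T₂ = T₁(V₁/V₂)^(n−1) = 408×(0.184)^0.47 = 184 K; P₂ = P₁(V₁/V₂)^n = 16.3 kPa.
For an ideal gas ΔU = nCvΔT with Cv = R/(γ−1) = 23.8 J/(mol·K).
ΔU = 2.24×23.8×(184−408) = -11900 J.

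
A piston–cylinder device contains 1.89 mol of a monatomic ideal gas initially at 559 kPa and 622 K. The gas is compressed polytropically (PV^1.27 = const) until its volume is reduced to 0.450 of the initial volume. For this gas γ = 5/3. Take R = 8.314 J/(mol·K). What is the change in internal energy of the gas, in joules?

3530 J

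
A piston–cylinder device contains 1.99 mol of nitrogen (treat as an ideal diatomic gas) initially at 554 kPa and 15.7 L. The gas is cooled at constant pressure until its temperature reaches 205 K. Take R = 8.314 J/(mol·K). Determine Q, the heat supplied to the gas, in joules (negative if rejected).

-18600 J

T₁ = P₁V₁/(nR) = 554×15.7/(1.99×8.314) = 526 K.
Isobaric: P stays 554 kPa; V/T = const ⇒ T₂ = 205 K, V₂ = 6.12 L.
W = PΔV = 554×(6.12−15.7) kPa·L = -5310 J.
ΔU = nCvΔT = 1.99×20.8×(205−526) = -13300 J.
Q = ΔU + W = nCpΔT = -18600 J.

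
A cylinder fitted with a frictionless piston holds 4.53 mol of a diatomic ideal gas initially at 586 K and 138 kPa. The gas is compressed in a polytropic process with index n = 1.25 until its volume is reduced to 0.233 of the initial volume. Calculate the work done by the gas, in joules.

-38800 J

V₁ = nRT₁/P₁ = 4.53×8.314×586/138 = 160 L.
Polytropic n=1.25: T₂ = T₁(V₁/V₂)^(n−1) = 586×(4.29)^0.25 = 843 K; P₂ = P₁(V₁/V₂)^n = 852 kPa.
W = (P₁V₁−P₂V₂)/(n−1) = (138×160−852×37.3)/0.25 = -38800 J.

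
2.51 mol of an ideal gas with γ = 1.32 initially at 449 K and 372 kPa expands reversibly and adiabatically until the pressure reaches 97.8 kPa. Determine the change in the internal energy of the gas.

V₁ = nRT₁/P₁ = 2.51×8.314×449/372 = 25.2 L.
Adiabatic: T₂/T₁ = (P₂/P₁)^((γ−1)/γ) ⇒ T₂ = 449×(0.263)^0.242 = 325 K; V₂ = 69.3 L.
For an ideal gas ΔU = nCvΔT with Cv = R/(γ−1) = 26.0 J/(mol·K).
ΔU = 2.51×26.0×(325−449) = -8100 J.

-8100 J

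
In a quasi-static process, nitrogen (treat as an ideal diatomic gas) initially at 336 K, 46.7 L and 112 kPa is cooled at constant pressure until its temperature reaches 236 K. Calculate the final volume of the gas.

Isobaric: P stays 112 kPa; V/T = const ⇒ T₂ = 236 K, V₂ = 32.8 L.

32.8 L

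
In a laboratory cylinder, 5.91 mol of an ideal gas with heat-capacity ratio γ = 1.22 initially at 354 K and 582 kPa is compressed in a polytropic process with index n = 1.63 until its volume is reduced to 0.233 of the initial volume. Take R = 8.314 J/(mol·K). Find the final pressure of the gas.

V₁ = nRT₁/P₁ = 5.91×8.314×354/582 = 29.9 L.
Polytropic n=1.63: T₂ = T₁(V₁/V₂)^(n−1) = 354×(4.29)^0.63 = 886 K; P₂ = P₁(V₁/V₂)^n = 6250 kPa.

6250 kPa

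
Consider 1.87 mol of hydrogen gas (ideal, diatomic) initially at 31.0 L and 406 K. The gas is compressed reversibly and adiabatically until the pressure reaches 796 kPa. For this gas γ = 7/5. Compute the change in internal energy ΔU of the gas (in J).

7520 J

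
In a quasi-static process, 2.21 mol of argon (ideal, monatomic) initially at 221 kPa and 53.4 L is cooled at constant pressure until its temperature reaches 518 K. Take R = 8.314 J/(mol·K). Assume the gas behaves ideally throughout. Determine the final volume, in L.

T₁ = P₁V₁/(nR) = 221×53.4/(2.21×8.314) = 642 K.
Isobaric: P stays 221 kPa; V/T = const ⇒ T₂ = 518 K, V₂ = 43.1 L.

43.1 L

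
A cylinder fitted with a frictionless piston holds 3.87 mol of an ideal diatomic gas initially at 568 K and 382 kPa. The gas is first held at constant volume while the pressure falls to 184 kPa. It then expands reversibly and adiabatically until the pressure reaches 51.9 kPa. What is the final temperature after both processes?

191 K

V₁ = nRT₁/P₁ = 3.87×8.314×568/382 = 47.8 L.
Step 1 — Isochoric: V stays 47.8 L; P/T = const ⇒ T₂ = 274 K, P₂ = 184 kPa.
W = 0 (no volume change).
ΔU = nCvΔT = 3.87×20.8×(274−568) = -23700 J.
Q = ΔU = -23700 J.
State after step 1: P = 184 kPa, V = 47.8 L, T = 274 K.
Step 2 — Adiabatic: T₂/T₁ = (P₂/P₁)^((γ−1)/γ) ⇒ T₂ = 274×(0.282)^0.286 = 191 K; V₂ = 118 L.
ΔU = nCvΔT = 3.87×20.8×(191−274) = -6680 J.
Q = 0 for an adiabatic process, so W = −ΔU = 6680 J.
Net over both steps: W = 6680 J, Q = -23700 J, ΔU = -30400 J.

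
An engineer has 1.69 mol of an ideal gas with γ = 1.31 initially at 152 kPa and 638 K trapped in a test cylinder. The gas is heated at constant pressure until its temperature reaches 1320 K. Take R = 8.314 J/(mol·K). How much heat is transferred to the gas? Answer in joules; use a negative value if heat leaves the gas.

V₁ = nRT₁/P₁ = 1.69×8.314×638/152 = 59.0 L.
Isobaric: P stays 152 kPa; V/T = const ⇒ T₂ = 1320 K, V₂ = 122 L.
W = PΔV = 152×(122−59.0) kPa·L = 9580 J.
ΔU = nCvΔT = 1.69×26.8×(1320−638) = 30900 J.
Q = ΔU + W = nCpΔT = 40500 J.

40500 J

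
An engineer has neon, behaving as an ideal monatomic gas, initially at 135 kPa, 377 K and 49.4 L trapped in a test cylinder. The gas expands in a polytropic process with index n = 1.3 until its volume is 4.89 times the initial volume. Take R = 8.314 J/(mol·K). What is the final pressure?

17.1 kPa

Polytropic n=1.3: T₂ = T₁(V₁/V₂)^(n−1) = 377×(0.204)^0.30 = 234 K; P₂ = P₁(V₁/V₂)^n = 17.1 kPa.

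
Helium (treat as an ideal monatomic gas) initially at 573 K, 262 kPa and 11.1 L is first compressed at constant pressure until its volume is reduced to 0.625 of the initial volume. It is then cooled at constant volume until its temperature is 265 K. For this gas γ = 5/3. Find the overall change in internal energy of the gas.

n = P₁V₁/(RT₁) = 262×11.1/(8.314×573) = 0.610 mol.
Step 1 — Isobaric: P stays 262 kPa; V/T = const ⇒ T₂ = 358 K, V₂ = 6.94 L.
W = PΔV = 262×(6.94−11.1) kPa·L = -1090 J.
ΔU = nCvΔT = 0.610×12.5×(358−573) = -1640 J.
Q = ΔU + W = nCpΔT = -2730 J.
State after step 1: P = 262 kPa, V = 6.94 L, T = 358 K.
Step 2 — Isochoric: V stays 6.94 L; P/T = const ⇒ T₂ = 265 K, P₂ = 194 kPa.
W = 0 (no volume change).
ΔU = nCvΔT = 0.610×12.5×(265−358) = -709 J.
Q = ΔU = -709 J.
Net over both steps: W = -1090 J, Q = -3440 J, ΔU = -2340 J.

-2340 J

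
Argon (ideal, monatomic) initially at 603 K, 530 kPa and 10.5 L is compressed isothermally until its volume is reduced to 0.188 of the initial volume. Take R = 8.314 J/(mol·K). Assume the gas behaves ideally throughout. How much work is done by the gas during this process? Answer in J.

-9300 J

n = P₁V₁/(RT₁) = 530×10.5/(8.314×603) = 1.11 mol.
Isothermal: T stays 603 K; PV = const ⇒ V₂ = 1.97 L, P₂ = 2820 kPa.
W = nRT ln(V₂/V₁) = 1.11×8.314×603×ln(0.188) = -9300 J.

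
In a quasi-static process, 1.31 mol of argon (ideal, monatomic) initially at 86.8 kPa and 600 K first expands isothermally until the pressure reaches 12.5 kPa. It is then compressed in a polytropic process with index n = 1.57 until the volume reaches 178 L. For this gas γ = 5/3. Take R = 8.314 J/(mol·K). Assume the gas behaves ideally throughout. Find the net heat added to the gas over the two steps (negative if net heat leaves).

V₁ = nRT₁/P₁ = 1.31×8.314×600/86.8 = 75.3 L.
Step 1 — Isothermal: T stays 600 K; PV = const ⇒ V₂ = 523 L, P₂ = 12.5 kPa.
ΔU = 0 (ideal gas, T constant).
W = nRT ln(V₂/V₁) = 1.31×8.314×600×ln(6.94) = 12700 J.
Q = ΔU + W = 12700 J.
State after step 1: P = 12.5 kPa, V = 523 L, T = 600 K.
Step 2 — Polytropic n=1.57: T₂ = T₁(V₁/V₂)^(n−1) = 600×(2.94)^0.57 = 1110 K; P₂ = P₁(V₁/V₂)^n = 67.8 kPa.
W = (P₁V₁−P₂V₂)/(n−1) = (12.5×523−67.8×178)/0.57 = -9720 J.
ΔU = nCvΔT = 1.31×12.5×(1110−600) = 8310 J.
Q = ΔU + W = -1410 J.
Net over both steps: W = 2940 J, Q = 11300 J, ΔU = 8310 J.

11300 J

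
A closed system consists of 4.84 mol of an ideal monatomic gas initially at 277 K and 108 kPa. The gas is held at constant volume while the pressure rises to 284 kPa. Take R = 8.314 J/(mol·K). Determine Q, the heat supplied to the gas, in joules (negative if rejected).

27200 J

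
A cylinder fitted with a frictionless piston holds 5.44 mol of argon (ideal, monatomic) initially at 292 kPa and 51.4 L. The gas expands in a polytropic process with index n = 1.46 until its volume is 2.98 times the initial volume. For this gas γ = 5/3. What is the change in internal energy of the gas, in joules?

-8890 J

T₁ = P₁V₁/(nR) = 292×51.4/(5.44×8.314) = 332 K.
Polytropic n=1.46: T₂ = T₁(V₁/V₂)^(n−1) = 332×(0.336)^0.46 = 201 K; P₂ = P₁(V₁/V₂)^n = 59.3 kPa.
For an ideal gas ΔU = nCvΔT with Cv = (3/2)R = 12.5 J/(mol·K).
ΔU = 5.44×12.5×(201−332) = -8890 J.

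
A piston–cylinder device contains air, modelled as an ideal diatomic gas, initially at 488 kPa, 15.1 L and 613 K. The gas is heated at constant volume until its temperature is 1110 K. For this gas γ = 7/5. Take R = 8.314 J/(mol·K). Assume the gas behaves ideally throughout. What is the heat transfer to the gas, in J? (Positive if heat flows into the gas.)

14900 J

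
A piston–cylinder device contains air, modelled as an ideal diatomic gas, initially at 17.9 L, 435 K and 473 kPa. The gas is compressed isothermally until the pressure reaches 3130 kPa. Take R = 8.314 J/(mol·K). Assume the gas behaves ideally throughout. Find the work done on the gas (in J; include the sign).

16000 J

n = P₁V₁/(RT₁) = 473×17.9/(8.314×435) = 2.34 mol.
Isothermal: T stays 435 K; PV = const ⇒ V₂ = 2.71 L, P₂ = 3130 kPa.
W = nRT ln(V₂/V₁) = 2.34×8.314×435×ln(0.151) = -16000 J.
Work done on the gas = −W_by = 16000 J.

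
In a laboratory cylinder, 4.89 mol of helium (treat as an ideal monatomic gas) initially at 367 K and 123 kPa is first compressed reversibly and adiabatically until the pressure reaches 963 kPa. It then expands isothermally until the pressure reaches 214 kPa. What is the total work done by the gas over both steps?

22500 J

V₁ = nRT₁/P₁ = 4.89×8.314×367/123 = 121 L.
Step 1 — Adiabatic: T₂/T₁ = (P₂/P₁)^((γ−1)/γ) ⇒ T₂ = 367×(7.83)^0.400 = 836 K; V₂ = 35.3 L.
ΔU = nCvΔT = 4.89×12.5×(836−367) = 28600 J.
Q = 0 for an adiabatic process, so W = −ΔU = -28600 J.
State after step 1: P = 963 kPa, V = 35.3 L, T = 836 K.
Step 2 — Isothermal: T stays 836 K; PV = const ⇒ V₂ = 159 L, P₂ = 214 kPa.
ΔU = 0 (ideal gas, T constant).
W = nRT ln(V₂/V₁) = 4.89×8.314×836×ln(4.50) = 51100 J.
Q = ΔU + W = 51100 J.
Net over both steps: W = 22500 J, Q = 51100 J, ΔU = 28600 J.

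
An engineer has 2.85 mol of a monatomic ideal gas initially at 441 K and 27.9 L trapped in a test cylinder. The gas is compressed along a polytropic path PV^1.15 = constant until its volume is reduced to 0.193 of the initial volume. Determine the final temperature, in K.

P₁ = nRT₁/V₁ = 2.85×8.314×441/27.9 = 375 kPa.
Polytropic n=1.15: T₂ = T₁(V₁/V₂)^(n−1) = 441×(5.18)^0.15 = 564 K; P₂ = P₁(V₁/V₂)^n = 2480 kPa.

564 K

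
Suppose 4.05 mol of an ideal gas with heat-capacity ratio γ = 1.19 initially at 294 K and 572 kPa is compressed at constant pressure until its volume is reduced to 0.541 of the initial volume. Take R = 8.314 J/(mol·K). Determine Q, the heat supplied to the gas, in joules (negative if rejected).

-28500 J

V₁ = nRT₁/P₁ = 4.05×8.314×294/572 = 17.3 L.
Isobaric: P stays 572 kPa; V/T = const ⇒ T₂ = 159 K, V₂ = 9.36 L.
W = PΔV = 572×(9.36−17.3) kPa·L = -4540 J.
ΔU = nCvΔT = 4.05×43.8×(159−294) = -23900 J.
Q = ΔU + W = nCpΔT = -28500 J.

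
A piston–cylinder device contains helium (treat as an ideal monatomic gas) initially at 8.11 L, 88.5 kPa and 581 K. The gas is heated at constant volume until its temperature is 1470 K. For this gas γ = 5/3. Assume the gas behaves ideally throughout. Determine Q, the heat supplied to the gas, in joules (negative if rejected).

1650 J

n = P₁V₁/(RT₁) = 88.5×8.11/(8.314×581) = 0.149 mol.
Isochoric: V stays 8.11 L; P/T = const ⇒ T₂ = 1470 K, P₂ = 224 kPa.
W = 0 (no volume change).
ΔU = nCvΔT = 0.149×12.5×(1470−581) = 1650 J.
Q = ΔU = 1650 J.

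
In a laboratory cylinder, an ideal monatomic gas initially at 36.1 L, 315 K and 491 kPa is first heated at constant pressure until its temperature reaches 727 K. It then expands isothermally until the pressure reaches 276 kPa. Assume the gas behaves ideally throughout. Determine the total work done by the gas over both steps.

46700 J

n = P₁V₁/(RT₁) = 491×36.1/(8.314×315) = 6.77 mol.
Step 1 — Isobaric: P stays 491 kPa; V/T = const ⇒ T₂ = 727 K, V₂ = 83.3 L.
W = PΔV = 491×(83.3−36.1) kPa·L = 23200 J.
ΔU = nCvΔT = 6.77×12.5×(727−315) = 34800 J.
Q = ΔU + W = nCpΔT = 58000 J.
State after step 1: P = 491 kPa, V = 83.3 L, T = 727 K.
Step 2 — Isothermal: T stays 727 K; PV = const ⇒ V₂ = 148 L, P₂ = 276 kPa.
ΔU = 0 (ideal gas, T constant).
W = nRT ln(V₂/V₁) = 6.77×8.314×727×ln(1.78) = 23600 J.
Q = ΔU + W = 23600 J.
Net over both steps: W = 46700 J, Q = 81500 J, ΔU = 34800 J.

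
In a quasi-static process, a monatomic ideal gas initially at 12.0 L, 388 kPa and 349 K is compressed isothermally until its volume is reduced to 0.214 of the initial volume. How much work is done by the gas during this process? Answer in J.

-7180 J

n = P₁V₁/(RT₁) = 388×12.0/(8.314×349) = 1.60 mol.
Isothermal: T stays 349 K; PV = const ⇒ V₂ = 2.57 L, P₂ = 1810 kPa.
W = nRT ln(V₂/V₁) = 1.60×8.314×349×ln(0.214) = -7180 J.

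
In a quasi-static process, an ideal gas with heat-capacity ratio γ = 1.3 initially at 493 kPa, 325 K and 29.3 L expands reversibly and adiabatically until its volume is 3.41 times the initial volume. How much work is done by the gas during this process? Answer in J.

14800 J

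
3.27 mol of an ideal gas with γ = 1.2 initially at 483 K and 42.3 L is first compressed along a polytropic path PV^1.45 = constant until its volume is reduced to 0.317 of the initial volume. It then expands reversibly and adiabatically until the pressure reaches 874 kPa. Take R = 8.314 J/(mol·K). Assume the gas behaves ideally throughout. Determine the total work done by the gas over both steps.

-8770 J

P₁ = nRT₁/V₁ = 3.27×8.314×483/42.3 = 310 kPa.
Step 1 — Polytropic n=1.45: T₂ = T₁(V₁/V₂)^(n−1) = 483×(3.15)^0.45 = 810 K; P₂ = P₁(V₁/V₂)^n = 1640 kPa.
W = (P₁V₁−P₂V₂)/(n−1) = (310×42.3−1640×13.4)/0.45 = -19800 J.
ΔU = nCvΔT = 3.27×41.6×(810−483) = 44400 J.
Q = ΔU + W = 24700 J.
State after step 1: P = 1640 kPa, V = 13.4 L, T = 810 K.
Step 2 — Adiabatic: T₂/T₁ = (P₂/P₁)^((γ−1)/γ) ⇒ T₂ = 810×(0.532)^0.167 = 729 K; V₂ = 22.7 L.
ΔU = nCvΔT = 3.27×41.6×(729−810) = -11000 J.
Q = 0 for an adiabatic process, so W = −ΔU = 11000 J.
Net over both steps: W = -8770 J, Q = 24700 J, ΔU = 33500 J.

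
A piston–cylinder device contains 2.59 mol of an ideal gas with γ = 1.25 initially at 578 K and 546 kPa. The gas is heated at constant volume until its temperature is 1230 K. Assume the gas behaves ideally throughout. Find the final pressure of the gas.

1160 kPa

V₁ = nRT₁/P₁ = 2.59×8.314×578/546 = 22.8 L.
Isochoric: V stays 22.8 L; P/T = const ⇒ T₂ = 1230 K, P₂ = 1160 kPa.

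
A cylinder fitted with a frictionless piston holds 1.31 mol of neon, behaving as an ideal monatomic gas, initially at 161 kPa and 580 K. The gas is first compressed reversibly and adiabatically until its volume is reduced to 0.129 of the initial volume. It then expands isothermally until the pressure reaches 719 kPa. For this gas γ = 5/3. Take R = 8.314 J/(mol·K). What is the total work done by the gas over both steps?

V₁ = nRT₁/P₁ = 1.31×8.314×580/161 = 39.2 L.
Step 1 — Adiabatic: TV^(γ−1) = const ⇒ T₂ = 580×(7.75)^0.667 = 2270 K; PV^γ = const ⇒ P₂ = 4890 kPa.
ΔU = nCvΔT = 1.31×12.5×(2270−580) = 27600 J.
Q = 0 for an adiabatic process, so W = −ΔU = -27600 J.
State after step 1: P = 4890 kPa, V = 5.06 L, T = 2270 K.
Step 2 — Isothermal: T stays 2270 K; PV = const ⇒ V₂ = 34.4 L, P₂ = 719 kPa.
ΔU = 0 (ideal gas, T constant).
W = nRT ln(V₂/V₁) = 1.31×8.314×2270×ln(6.80) = 47400 J.
Q = ΔU + W = 47400 J.
Net over both steps: W = 19800 J, Q = 47400 J, ΔU = 27600 J.

19800 J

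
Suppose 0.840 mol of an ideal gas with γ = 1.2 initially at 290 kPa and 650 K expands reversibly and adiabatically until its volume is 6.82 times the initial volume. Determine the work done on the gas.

V₁ = nRT₁/P₁ = 0.840×8.314×650/290 = 15.7 L.
Adiabatic: TV^(γ−1) = const ⇒ T₂ = 650×(0.147)^0.200 = 443 K; PV^γ = const ⇒ P₂ = 29.0 kPa.
ΔU = nCvΔT = 0.840×41.6×(443−650) = -7240 J.
Q = 0 for an adiabatic process, so W = −ΔU = 7240 J.
Work done on the gas = −W_by = -7240 J.

-7240 J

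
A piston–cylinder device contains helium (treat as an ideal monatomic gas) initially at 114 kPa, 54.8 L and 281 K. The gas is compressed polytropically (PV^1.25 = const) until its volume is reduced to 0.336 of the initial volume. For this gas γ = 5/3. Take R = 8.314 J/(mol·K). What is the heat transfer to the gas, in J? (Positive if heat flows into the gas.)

-4900 J

n = P₁V₁/(RT₁) = 114×54.8/(8.314×281) = 2.67 mol.
Polytropic n=1.25: T₂ = T₁(V₁/V₂)^(n−1) = 281×(2.98)^0.25 = 369 K; P₂ = P₁(V₁/V₂)^n = 446 kPa.
W = (P₁V₁−P₂V₂)/(n−1) = (114×54.8−446×18.4)/0.25 = -7830 J.
ΔU = nCvΔT = 2.67×12.5×(369−281) = 2940 J.
Q = ΔU + W = -4900 J.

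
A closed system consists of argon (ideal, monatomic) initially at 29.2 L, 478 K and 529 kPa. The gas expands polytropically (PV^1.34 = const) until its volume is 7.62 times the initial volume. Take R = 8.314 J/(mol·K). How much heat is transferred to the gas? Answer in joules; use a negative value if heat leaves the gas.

11100 J

n = P₁V₁/(RT₁) = 529×29.2/(8.314×478) = 3.89 mol.
Polytropic n=1.34: T₂ = T₁(V₁/V₂)^(n−1) = 478×(0.131)^0.34 = 240 K; P₂ = P₁(V₁/V₂)^n = 34.8 kPa.
W = (P₁V₁−P₂V₂)/(n−1) = (529×29.2−34.8×223)/0.34 = 22700 J.
ΔU = nCvΔT = 3.89×12.5×(240−478) = -11600 J.
Q = ΔU + W = 11100 J.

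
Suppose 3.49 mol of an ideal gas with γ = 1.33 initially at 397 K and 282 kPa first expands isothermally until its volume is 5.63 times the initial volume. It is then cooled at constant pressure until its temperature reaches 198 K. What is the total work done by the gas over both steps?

14100 J

V₁ = nRT₁/P₁ = 3.49×8.314×397/282 = 40.8 L.
Step 1 — Isothermal: T stays 397 K; PV = const ⇒ V₂ = 230 L, P₂ = 50.1 kPa.
ΔU = 0 (ideal gas, T constant).
W = nRT ln(V₂/V₁) = 3.49×8.314×397×ln(5.63) = 19900 J.
Q = ΔU + W = 19900 J.
State after step 1: P = 50.1 kPa, V = 230 L, T = 397 K.
Step 2 — Isobaric: P stays 50.1 kPa; V/T = const ⇒ T₂ = 198 K, V₂ = 115 L.
W = PΔV = 50.1×(115−230) kPa·L = -5770 J.
ΔU = nCvΔT = 3.49×25.2×(198−397) = -17500 J.
Q = ΔU + W = nCpΔT = -23300 J.
Net over both steps: W = 14100 J, Q = -3360 J, ΔU = -17500 J.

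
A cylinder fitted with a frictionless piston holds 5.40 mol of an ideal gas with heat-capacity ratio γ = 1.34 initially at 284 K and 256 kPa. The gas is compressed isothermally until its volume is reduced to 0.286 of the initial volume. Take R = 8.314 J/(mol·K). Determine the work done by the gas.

-16000 J

V₁ = nRT₁/P₁ = 5.40×8.314×284/256 = 49.8 L.
Isothermal: T stays 284 K; PV = const ⇒ V₂ = 14.2 L, P₂ = 895 kPa.
W = nRT ln(V₂/V₁) = 5.40×8.314×284×ln(0.286) = -16000 J.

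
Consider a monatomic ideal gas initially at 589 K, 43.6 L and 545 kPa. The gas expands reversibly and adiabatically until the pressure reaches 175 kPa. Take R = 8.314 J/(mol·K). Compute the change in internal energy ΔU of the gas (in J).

n = P₁V₁/(RT₁) = 545×43.6/(8.314×589) = 4.85 mol.
Adiabatic: T₂/T₁ = (P₂/P₁)^((γ−1)/γ) ⇒ T₂ = 589×(0.321)^0.400 = 374 K; V₂ = 86.2 L.
For an ideal gas ΔU = nCvΔT with Cv = (3/2)R = 12.5 J/(mol·K).
ΔU = 4.85×12.5×(374−589) = -13000 J.

-13000 J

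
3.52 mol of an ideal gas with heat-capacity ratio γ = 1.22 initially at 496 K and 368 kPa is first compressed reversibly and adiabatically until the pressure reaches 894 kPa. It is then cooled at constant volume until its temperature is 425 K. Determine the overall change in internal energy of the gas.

-9440 J

V₁ = nRT₁/P₁ = 3.52×8.314×496/368 = 39.4 L.
Step 1 — Adiabatic: T₂/T₁ = (P₂/P₁)^((γ−1)/γ) ⇒ T₂ = 496×(2.43)^0.180 = 582 K; V₂ = 19.1 L.
ΔU = nCvΔT = 3.52×37.8×(582−496) = 11500 J.
Q = 0 for an adiabatic process, so W = −ΔU = -11500 J.
State after step 1: P = 894 kPa, V = 19.1 L, T = 582 K.
Step 2 — Isochoric: V stays 19.1 L; P/T = const ⇒ T₂ = 425 K, P₂ = 653 kPa.
W = 0 (no volume change).
ΔU = nCvΔT = 3.52×37.8×(425−582) = -20900 J.
Q = ΔU = -20900 J.
Net over both steps: W = -11500 J, Q = -20900 J, ΔU = -9440 J.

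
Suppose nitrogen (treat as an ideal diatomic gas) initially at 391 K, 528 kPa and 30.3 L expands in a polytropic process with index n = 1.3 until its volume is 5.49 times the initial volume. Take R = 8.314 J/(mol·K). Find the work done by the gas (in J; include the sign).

n = P₁V₁/(RT₁) = 528×30.3/(8.314×391) = 4.92 mol.
Polytropic n=1.3: T₂ = T₁(V₁/V₂)^(n−1) = 391×(0.182)^0.30 = 235 K; P₂ = P₁(V₁/V₂)^n = 57.7 kPa.
W = (P₁V₁−P₂V₂)/(n−1) = (528×30.3−57.7×166)/0.30 = 21300 J.

21300 J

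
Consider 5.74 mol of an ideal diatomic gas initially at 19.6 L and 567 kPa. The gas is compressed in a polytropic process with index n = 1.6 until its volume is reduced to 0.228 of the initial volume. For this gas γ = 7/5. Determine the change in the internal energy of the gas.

39700 J

T₁ = P₁V₁/(nR) = 567×19.6/(5.74×8.314) = 233 K.
Polytropic n=1.6: T₂ = T₁(V₁/V₂)^(n−1) = 233×(4.39)^0.60 = 565 K; P₂ = P₁(V₁/V₂)^n = 6040 kPa.
For an ideal gas ΔU = nCvΔT with Cv = (5/2)R = 20.8 J/(mol·K).
ΔU = 5.74×20.8×(565−233) = 39700 J.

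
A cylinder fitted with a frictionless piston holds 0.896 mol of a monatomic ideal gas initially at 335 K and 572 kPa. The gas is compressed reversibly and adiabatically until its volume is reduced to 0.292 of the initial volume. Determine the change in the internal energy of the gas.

V₁ = nRT₁/P₁ = 0.896×8.314×335/572 = 4.36 L.
Adiabatic: TV^(γ−1) = const ⇒ T₂ = 335×(3.42)^0.667 = 761 K; PV^γ = const ⇒ P₂ = 4450 kPa.
For an ideal gas ΔU = nCvΔT with Cv = (3/2)R = 12.5 J/(mol·K).
ΔU = 0.896×12.5×(761−335) = 4760 J.

4760 J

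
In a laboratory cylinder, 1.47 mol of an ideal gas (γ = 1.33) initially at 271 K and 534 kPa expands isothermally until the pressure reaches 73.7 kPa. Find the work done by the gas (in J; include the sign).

6560 J

V₁ = nRT₁/P₁ = 1.47×8.314×271/534 = 6.20 L.
Isothermal: T stays 271 K; PV = const ⇒ V₂ = 44.9 L, P₂ = 73.7 kPa.
W = nRT ln(V₂/V₁) = 1.47×8.314×271×ln(7.25) = 6560 J.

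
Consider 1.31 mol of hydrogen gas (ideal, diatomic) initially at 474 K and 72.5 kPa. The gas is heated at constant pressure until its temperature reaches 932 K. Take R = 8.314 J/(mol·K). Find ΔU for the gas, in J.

V₁ = nRT₁/P₁ = 1.31×8.314×474/72.5 = 71.2 L.
Isobaric: P stays 72.5 kPa; V/T = const ⇒ T₂ = 932 K, V₂ = 140 L.
For an ideal gas ΔU = nCvΔT with Cv = (5/2)R = 20.8 J/(mol·K).
ΔU = 1.31×20.8×(932−474) = 12500 J.

12500 J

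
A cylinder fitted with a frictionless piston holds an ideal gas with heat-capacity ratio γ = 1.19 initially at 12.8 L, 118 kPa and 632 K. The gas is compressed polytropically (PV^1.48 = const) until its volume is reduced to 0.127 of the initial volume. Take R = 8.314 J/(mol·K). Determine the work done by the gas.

-5330 J

n = P₁V₁/(RT₁) = 118×12.8/(8.314×632) = 0.287 mol.
Polytropic n=1.48: T₂ = T₁(V₁/V₂)^(n−1) = 632×(7.87)^0.48 = 1700 K; P₂ = P₁(V₁/V₂)^n = 2500 kPa.
W = (P₁V₁−P₂V₂)/(n−1) = (118×12.8−2500×1.63)/0.48 = -5330 J.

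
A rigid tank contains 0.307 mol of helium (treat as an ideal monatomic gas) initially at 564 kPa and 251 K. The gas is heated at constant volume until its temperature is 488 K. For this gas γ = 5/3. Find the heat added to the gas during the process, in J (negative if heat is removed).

907 J

V₁ = nRT₁/P₁ = 0.307×8.314×251/564 = 1.14 L.
Isochoric: V stays 1.14 L; P/T = const ⇒ T₂ = 488 K, P₂ = 1100 kPa.
W = 0 (no volume change).
ΔU = nCvΔT = 0.307×12.5×(488−251) = 907 J.
Q = ΔU = 907 J.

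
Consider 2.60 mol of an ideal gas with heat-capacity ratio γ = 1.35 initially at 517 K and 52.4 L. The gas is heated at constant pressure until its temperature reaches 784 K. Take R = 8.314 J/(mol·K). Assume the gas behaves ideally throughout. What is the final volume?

79.5 L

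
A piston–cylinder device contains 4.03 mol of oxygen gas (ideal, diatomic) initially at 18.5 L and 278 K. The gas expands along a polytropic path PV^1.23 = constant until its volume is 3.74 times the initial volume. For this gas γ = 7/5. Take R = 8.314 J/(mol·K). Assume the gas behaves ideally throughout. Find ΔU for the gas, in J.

P₁ = nRT₁/V₁ = 4.03×8.314×278/18.5 = 503 kPa.
Polytropic n=1.23: T₂ = T₁(V₁/V₂)^(n−1) = 278×(0.267)^0.23 = 205 K; P₂ = P₁(V₁/V₂)^n = 99.4 kPa.
For an ideal gas ΔU = nCvΔT with Cv = (5/2)R = 20.8 J/(mol·K).
ΔU = 4.03×20.8×(205−278) = -6090 J.

-6090 J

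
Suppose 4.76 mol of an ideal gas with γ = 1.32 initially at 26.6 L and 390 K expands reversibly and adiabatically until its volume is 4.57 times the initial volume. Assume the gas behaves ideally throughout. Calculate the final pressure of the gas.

78.1 kPa

P₁ = nRT₁/V₁ = 4.76×8.314×390/26.6 = 580 kPa.
Adiabatic: TV^(γ−1) = const ⇒ T₂ = 390×(0.219)^0.320 = 240 K; PV^γ = const ⇒ P₂ = 78.1 kPa.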